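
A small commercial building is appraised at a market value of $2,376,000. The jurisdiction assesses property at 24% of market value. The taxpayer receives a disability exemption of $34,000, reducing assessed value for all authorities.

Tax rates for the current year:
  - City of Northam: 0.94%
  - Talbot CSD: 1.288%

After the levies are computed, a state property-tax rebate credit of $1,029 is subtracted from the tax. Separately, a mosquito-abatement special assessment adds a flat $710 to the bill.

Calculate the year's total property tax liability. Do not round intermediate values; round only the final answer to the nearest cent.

Assessed value = $2,376,000 × 0.24 = $570,240
Taxable value = $570,240 − $34,000 = $536,240
City of Northam: $536,240 × 0.0094 = $5,040.656
Talbot CSD: $536,240 × 0.01288 = $6,906.7712
Levies subtotal = $11,947.4272
After credit = $11,947.4272 − $1,029 = $10,918.4272
Total = $10,918.4272 + $710 = $11,628.4272

$11,628.43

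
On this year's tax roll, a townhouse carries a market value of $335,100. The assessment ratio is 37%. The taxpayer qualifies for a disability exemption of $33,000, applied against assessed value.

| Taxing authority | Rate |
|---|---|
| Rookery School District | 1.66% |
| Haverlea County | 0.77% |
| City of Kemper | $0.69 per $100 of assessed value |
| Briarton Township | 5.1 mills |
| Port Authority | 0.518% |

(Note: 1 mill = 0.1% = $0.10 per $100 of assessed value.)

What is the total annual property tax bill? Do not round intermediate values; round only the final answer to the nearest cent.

$3,774.14

Assessed value = $335,100 × 0.37 = $123,987
Taxable value = $123,987 − $33,000 = $90,987
Rookery School District: $90,987 × 0.0166 = $1,510.3842
Haverlea County: $90,987 × 0.0077 = $700.5999
City of Kemper: $90,987 × 0.0069 = $627.8103
Briarton Township: $90,987 × 0.0051 = $464.0337
Port Authority: $90,987 × 0.00518 = $471.31266
Total = $3,774.14076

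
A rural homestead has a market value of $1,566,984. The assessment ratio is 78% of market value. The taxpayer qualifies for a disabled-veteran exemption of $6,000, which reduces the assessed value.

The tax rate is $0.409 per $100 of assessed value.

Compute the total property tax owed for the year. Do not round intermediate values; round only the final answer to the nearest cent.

$4,974.45

Assessed value = $1,566,984 × 0.78 = $1,222,247.52
Taxable value = $1,222,247.52 − $6,000 = $1,216,247.52
Tax = $1,216,247.52 × 0.00409 = $4,974.4523568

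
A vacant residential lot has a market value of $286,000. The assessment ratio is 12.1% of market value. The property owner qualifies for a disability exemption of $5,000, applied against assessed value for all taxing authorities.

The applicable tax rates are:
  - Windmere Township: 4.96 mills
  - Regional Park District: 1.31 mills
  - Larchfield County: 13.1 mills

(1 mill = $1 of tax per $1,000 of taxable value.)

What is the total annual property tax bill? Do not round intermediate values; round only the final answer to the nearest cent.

Assessed value = $286,000 × 0.121 = $34,606
Taxable value = $34,606 − $5,000 = $29,606
Windmere Township: $29,606 × 0.00496 = $146.84576
Regional Park District: $29,606 × 0.00131 = $38.78386
Larchfield County: $29,606 × 0.0131 = $387.8386
Total = $146.84576 + $38.78386 + $387.8386 = $573.46822

$573.47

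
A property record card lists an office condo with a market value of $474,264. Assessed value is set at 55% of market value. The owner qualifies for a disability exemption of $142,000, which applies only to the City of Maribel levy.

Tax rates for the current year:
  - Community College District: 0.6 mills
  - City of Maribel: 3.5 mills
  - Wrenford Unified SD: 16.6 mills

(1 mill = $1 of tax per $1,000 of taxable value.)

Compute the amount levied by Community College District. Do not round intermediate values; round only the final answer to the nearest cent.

Assessed value = $474,264 × 0.55 = $260,845.2
Community College District taxable value = $260,845.2 (exemption does not apply)
Community College District levy = $260,845.2 × 0.0006 = $156.50712

$156.51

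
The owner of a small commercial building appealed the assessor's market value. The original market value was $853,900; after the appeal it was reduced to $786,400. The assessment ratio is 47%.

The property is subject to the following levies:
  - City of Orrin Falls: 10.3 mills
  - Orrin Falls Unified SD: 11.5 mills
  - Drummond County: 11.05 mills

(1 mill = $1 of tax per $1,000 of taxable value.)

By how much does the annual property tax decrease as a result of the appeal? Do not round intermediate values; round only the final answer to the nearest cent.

Old assessed value = $853,900 × 0.47 = $401,333
New assessed value = $786,400 × 0.47 = $369,608
Combined rate = 0.0103 + 0.0115 + 0.01105 = 0.03285
Old tax = $401,333 × 0.03285 = $13,183.78905
New tax = $369,608 × 0.03285 = $12,141.6228
Reduction = $13,183.78905 − $12,141.6228 = $1,042.16625

$1,042.17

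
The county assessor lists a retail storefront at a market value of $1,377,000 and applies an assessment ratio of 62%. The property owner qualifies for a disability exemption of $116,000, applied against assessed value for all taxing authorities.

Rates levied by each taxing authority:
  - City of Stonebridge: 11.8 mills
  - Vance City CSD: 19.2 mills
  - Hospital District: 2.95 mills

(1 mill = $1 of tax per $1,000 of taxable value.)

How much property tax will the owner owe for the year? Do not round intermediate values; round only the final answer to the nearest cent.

Assessed value = $1,377,000 × 0.62 = $853,740
Taxable value = $853,740 − $116,000 = $737,740
City of Stonebridge: $737,740 × 0.0118 = $8,705.332
Vance City CSD: $737,740 × 0.0192 = $14,164.608
Hospital District: $737,740 × 0.00295 = $2,176.333
Total = $8,705.332 + $14,164.608 + $2,176.333 = $25,046.273

$25,046.27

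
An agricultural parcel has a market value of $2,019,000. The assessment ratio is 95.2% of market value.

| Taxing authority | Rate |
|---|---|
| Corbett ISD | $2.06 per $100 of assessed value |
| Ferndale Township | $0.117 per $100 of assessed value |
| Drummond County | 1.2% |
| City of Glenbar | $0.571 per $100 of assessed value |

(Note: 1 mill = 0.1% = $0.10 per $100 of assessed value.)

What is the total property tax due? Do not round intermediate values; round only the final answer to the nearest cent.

Assessed value = $2,019,000 × 0.952 = $1,922,088
Corbett ISD: $1,922,088 × 0.0206 = $39,595.0128
Ferndale Township: $1,922,088 × 0.00117 = $2,248.84296
Drummond County: $1,922,088 × 0.012 = $23,065.056
City of Glenbar: $1,922,088 × 0.00571 = $10,975.12248
Total = $75,884.03424

$75,884.03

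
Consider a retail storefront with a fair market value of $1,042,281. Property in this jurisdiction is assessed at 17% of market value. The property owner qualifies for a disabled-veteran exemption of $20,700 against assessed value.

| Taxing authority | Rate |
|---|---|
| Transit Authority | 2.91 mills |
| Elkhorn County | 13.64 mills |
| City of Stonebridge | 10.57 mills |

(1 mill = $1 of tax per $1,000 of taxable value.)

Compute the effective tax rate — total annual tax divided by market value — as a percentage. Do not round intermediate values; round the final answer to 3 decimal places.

Assessed value = $1,042,281 × 0.17 = $177,187.77
Taxable value = $177,187.77 − $20,700 = $156,487.77
Transit Authority: $156,487.77 × 0.00291 = $455.3794107
Elkhorn County: $156,487.77 × 0.01364 = $2,134.4931828
City of Stonebridge: $156,487.77 × 0.01057 = $1,654.0757289
Total tax = $4,243.9483224
Effective rate = $4,243.9483224 ÷ $1,042,281 = 0.407% of market value

0.407%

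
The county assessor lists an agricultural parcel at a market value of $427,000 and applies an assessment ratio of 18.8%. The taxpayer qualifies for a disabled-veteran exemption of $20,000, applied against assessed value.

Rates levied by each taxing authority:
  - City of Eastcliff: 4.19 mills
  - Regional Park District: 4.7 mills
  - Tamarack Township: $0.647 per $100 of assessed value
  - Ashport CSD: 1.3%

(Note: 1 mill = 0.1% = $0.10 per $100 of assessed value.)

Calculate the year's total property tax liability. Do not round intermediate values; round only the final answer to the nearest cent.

$1,709.43

Assessed value = $427,000 × 0.188 = $80,276
Taxable value = $80,276 − $20,000 = $60,276
City of Eastcliff: $60,276 × 0.00419 = $252.55644
Regional Park District: $60,276 × 0.0047 = $283.2972
Tamarack Township: $60,276 × 0.00647 = $389.98572
Ashport CSD: $60,276 × 0.013 = $783.588
Total = $1,709.42736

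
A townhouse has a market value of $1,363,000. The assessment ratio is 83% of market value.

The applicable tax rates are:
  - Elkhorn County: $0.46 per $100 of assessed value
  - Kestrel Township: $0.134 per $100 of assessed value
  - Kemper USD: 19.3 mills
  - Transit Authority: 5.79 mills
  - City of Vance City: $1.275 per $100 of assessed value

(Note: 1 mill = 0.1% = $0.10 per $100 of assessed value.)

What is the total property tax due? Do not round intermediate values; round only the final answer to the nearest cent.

Assessed value = $1,363,000 × 0.83 = $1,131,290
Elkhorn County: $1,131,290 × 0.0046 = $5,203.934
Kestrel Township: $1,131,290 × 0.00134 = $1,515.9286
Kemper USD: $1,131,290 × 0.0193 = $21,833.897
Transit Authority: $1,131,290 × 0.00579 = $6,550.1691
City of Vance City: $1,131,290 × 0.01275 = $14,423.9475
Total = $49,527.8762

$49,527.88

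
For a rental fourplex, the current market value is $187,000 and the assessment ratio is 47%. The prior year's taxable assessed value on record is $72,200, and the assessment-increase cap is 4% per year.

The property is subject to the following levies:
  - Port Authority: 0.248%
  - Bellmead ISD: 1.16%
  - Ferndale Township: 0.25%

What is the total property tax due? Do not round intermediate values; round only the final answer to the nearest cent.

$1,244.96

Uncapped assessed value = $187,000 × 0.47 = $87,890
Cap limit = $72,200 × 1.04 = $75,088
Taxable assessed value = min($87,890, $75,088) = $75,088 (cap binds)
Port Authority: $75,088 × 0.00248 = $186.21824
Bellmead ISD: $75,088 × 0.0116 = $871.0208
Ferndale Township: $75,088 × 0.0025 = $187.72
Total = $1,244.95904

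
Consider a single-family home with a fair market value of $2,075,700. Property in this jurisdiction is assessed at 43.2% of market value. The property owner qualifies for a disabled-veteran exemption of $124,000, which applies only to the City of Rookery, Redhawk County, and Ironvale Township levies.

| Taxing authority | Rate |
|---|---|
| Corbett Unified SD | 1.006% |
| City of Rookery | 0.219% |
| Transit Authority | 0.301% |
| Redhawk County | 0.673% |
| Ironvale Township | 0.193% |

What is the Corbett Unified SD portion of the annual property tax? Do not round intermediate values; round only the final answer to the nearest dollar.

Assessed value = $2,075,700 × 0.432 = $896,702.4
Corbett Unified SD taxable value = $896,702.4 (exemption does not apply)
Corbett Unified SD levy = $896,702.4 × 0.01006 = $9,020.826144

$9,021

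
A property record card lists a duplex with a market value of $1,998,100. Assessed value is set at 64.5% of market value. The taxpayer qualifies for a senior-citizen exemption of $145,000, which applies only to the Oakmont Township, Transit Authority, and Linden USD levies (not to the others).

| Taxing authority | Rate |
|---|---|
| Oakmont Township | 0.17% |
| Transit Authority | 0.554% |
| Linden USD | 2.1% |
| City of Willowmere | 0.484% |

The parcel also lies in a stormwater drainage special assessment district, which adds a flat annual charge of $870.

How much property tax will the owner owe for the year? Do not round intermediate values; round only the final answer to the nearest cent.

Assessed value = $1,998,100 × 0.645 = $1,288,774.5
Oakmont Township: ($1,288,774.5 − $145,000) × 0.0017 = $1,143,774.5 × 0.0017 = $1,944.41665
Transit Authority: ($1,288,774.5 − $145,000) × 0.00554 = $1,143,774.5 × 0.00554 = $6,336.51073
Linden USD: ($1,288,774.5 − $145,000) × 0.021 = $1,143,774.5 × 0.021 = $24,019.2645
City of Willowmere: $1,288,774.5 × 0.00484 = $6,237.66858
Levies subtotal = $38,537.86046
Total = $38,537.86046 + $870 = $39,407.86046

$39,407.86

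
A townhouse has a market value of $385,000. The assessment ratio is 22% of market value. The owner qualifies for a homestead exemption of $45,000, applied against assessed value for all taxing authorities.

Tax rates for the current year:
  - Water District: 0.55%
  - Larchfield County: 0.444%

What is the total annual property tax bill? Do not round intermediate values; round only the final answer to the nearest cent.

$394.62

Assessed value = $385,000 × 0.22 = $84,700
Taxable value = $84,700 − $45,000 = $39,700
Water District: $39,700 × 0.0055 = $218.35
Larchfield County: $39,700 × 0.00444 = $176.268
Total = $218.35 + $176.268 = $394.618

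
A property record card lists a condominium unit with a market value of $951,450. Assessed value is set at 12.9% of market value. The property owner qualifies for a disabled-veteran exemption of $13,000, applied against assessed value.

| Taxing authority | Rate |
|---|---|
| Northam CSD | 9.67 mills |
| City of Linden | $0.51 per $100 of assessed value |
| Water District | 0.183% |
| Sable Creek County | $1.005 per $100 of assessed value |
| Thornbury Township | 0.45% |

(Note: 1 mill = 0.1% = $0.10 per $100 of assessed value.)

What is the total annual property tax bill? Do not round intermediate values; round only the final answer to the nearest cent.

$3,418.31

Assessed value = $951,450 × 0.129 = $122,737.05
Taxable value = $122,737.05 − $13,000 = $109,737.05
Northam CSD: $109,737.05 × 0.00967 = $1,061.1572735
City of Linden: $109,737.05 × 0.0051 = $559.658955
Water District: $109,737.05 × 0.00183 = $200.8188015
Sable Creek County: $109,737.05 × 0.01005 = $1,102.8573525
Thornbury Township: $109,737.05 × 0.0045 = $493.816725
Total = $3,418.3091075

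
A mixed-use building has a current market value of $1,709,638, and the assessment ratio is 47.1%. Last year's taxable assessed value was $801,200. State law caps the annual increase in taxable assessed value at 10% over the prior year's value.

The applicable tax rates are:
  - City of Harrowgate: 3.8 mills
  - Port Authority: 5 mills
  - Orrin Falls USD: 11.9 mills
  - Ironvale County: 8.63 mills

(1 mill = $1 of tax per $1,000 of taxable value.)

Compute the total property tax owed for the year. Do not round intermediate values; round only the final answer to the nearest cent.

$23,617.67

Uncapped assessed value = $1,709,638 × 0.471 = $805,239.498
Cap limit = $801,200 × 1.1 = $881,320
Taxable assessed value = min($805,239.498, $881,320) = $805,239.498 (cap does not bind)
City of Harrowgate: $805,239.498 × 0.0038 = $3,059.9100924
Port Authority: $805,239.498 × 0.005 = $4,026.19749
Orrin Falls USD: $805,239.498 × 0.0119 = $9,582.3500262
Ironvale County: $805,239.498 × 0.00863 = $6,949.21686774
Total = $23,617.67447634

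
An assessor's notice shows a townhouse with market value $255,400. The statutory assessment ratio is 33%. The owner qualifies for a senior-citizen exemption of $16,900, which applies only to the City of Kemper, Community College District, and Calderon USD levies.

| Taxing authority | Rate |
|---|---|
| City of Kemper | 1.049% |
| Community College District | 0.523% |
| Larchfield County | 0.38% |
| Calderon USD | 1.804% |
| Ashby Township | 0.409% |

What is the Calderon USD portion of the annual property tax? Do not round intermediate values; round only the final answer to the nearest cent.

Assessed value = $255,400 × 0.33 = $84,282
Calderon USD taxable value = $84,282 − $16,900 = $67,382
Calderon USD levy = $67,382 × 0.01804 = $1,215.57128

$1,215.57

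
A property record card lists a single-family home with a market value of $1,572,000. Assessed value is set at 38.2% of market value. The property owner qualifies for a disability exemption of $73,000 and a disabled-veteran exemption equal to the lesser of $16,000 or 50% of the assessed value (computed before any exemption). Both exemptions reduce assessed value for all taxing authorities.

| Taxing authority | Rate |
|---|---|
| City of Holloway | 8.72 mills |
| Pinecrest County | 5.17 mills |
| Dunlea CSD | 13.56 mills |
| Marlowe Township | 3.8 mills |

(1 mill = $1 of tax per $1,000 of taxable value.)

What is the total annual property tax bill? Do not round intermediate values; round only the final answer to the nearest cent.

$15,984.50

Assessed value = $1,572,000 × 0.382 = $600,504
Disabled-veteran exemption = min($16,000, 50% × $600,504) = min($16,000, $300,252) = $16,000 (dollar cap binds)
Taxable value = $600,504 − $73,000 − $16,000 = $511,504
City of Holloway: $511,504 × 0.00872 = $4,460.31488
Pinecrest County: $511,504 × 0.00517 = $2,644.47568
Dunlea CSD: $511,504 × 0.01356 = $6,935.99424
Marlowe Township: $511,504 × 0.0038 = $1,943.7152
Total = $15,984.5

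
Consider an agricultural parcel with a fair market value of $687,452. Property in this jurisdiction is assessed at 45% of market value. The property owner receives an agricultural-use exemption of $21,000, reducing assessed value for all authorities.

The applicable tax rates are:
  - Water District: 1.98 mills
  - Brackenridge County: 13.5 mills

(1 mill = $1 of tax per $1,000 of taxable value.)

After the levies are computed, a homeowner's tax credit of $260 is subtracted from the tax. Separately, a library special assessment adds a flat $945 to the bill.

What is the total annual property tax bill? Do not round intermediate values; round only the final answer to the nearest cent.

Assessed value = $687,452 × 0.45 = $309,353.4
Taxable value = $309,353.4 − $21,000 = $288,353.4
Water District: $288,353.4 × 0.00198 = $570.939732
Brackenridge County: $288,353.4 × 0.0135 = $3,892.7709
Levies subtotal = $4,463.710632
After credit = $4,463.710632 − $260 = $4,203.710632
Total = $4,203.710632 + $945 = $5,148.710632

$5,148.71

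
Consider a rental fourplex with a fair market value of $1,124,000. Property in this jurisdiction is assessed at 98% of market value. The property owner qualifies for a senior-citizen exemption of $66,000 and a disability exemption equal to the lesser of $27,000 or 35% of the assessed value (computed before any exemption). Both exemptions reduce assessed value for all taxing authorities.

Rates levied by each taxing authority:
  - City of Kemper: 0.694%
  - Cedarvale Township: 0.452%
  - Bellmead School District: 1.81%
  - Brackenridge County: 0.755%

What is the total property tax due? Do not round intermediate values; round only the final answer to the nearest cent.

Assessed value = $1,124,000 × 0.98 = $1,101,520
Disability exemption = min($27,000, 35% × $1,101,520) = min($27,000, $385,532) = $27,000 (dollar cap binds)
Taxable value = $1,101,520 − $66,000 − $27,000 = $1,008,520
City of Kemper: $1,008,520 × 0.00694 = $6,999.1288
Cedarvale Township: $1,008,520 × 0.00452 = $4,558.5104
Bellmead School District: $1,008,520 × 0.0181 = $18,254.212
Brackenridge County: $1,008,520 × 0.00755 = $7,614.326
Total = $37,426.1772

$37,426.18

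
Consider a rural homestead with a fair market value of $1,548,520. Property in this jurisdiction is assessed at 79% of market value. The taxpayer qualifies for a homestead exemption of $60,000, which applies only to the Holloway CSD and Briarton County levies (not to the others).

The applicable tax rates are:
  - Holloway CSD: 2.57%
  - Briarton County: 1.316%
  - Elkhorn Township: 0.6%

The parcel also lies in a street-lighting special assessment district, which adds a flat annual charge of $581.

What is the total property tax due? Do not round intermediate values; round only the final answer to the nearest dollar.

Assessed value = $1,548,520 × 0.79 = $1,223,330.8
Holloway CSD: ($1,223,330.8 − $60,000) × 0.0257 = $1,163,330.8 × 0.0257 = $29,897.60156
Briarton County: ($1,223,330.8 − $60,000) × 0.01316 = $1,163,330.8 × 0.01316 = $15,309.433328
Elkhorn Township: $1,223,330.8 × 0.006 = $7,339.9848
Levies subtotal = $52,547.019688
Total = $52,547.019688 + $581 = $53,128.019688

$53,128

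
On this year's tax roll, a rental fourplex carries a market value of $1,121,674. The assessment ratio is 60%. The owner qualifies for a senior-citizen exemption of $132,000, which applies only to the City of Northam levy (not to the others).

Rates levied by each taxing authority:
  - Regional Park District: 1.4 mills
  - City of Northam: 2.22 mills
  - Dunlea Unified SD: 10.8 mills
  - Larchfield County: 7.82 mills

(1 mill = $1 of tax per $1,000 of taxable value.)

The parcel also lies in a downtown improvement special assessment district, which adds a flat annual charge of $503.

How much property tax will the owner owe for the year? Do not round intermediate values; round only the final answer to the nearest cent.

Assessed value = $1,121,674 × 0.6 = $673,004.4
Regional Park District: $673,004.4 × 0.0014 = $942.20616
City of Northam: ($673,004.4 − $132,000) × 0.00222 = $541,004.4 × 0.00222 = $1,201.029768
Dunlea Unified SD: $673,004.4 × 0.0108 = $7,268.44752
Larchfield County: $673,004.4 × 0.00782 = $5,262.894408
Levies subtotal = $14,674.577856
Total = $14,674.577856 + $503 = $15,177.577856

$15,177.58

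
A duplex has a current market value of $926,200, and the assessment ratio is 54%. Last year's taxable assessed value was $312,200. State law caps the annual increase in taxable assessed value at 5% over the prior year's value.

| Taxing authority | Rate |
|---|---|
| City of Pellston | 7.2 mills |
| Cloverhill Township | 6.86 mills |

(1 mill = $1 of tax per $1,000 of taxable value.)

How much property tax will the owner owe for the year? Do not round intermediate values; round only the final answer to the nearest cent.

$4,609.01

Uncapped assessed value = $926,200 × 0.54 = $500,148
Cap limit = $312,200 × 1.05 = $327,810
Taxable assessed value = min($500,148, $327,810) = $327,810 (cap binds)
City of Pellston: $327,810 × 0.0072 = $2,360.232
Cloverhill Township: $327,810 × 0.00686 = $2,248.7766
Total = $4,609.0086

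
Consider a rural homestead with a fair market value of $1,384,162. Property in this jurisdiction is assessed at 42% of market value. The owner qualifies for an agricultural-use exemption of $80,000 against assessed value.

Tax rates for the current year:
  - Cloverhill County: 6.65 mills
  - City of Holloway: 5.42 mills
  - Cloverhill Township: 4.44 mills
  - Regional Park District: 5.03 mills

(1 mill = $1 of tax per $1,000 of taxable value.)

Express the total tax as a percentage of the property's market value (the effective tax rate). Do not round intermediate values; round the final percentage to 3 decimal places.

0.780%

Assessed value = $1,384,162 × 0.42 = $581,348.04
Taxable value = $581,348.04 − $80,000 = $501,348.04
Cloverhill County: $501,348.04 × 0.00665 = $3,333.964466
City of Holloway: $501,348.04 × 0.00542 = $2,717.3063768
Cloverhill Township: $501,348.04 × 0.00444 = $2,225.9852976
Regional Park District: $501,348.04 × 0.00503 = $2,521.7806412
Total tax = $10,799.0367816
Effective rate = $10,799.0367816 ÷ $1,384,162 = 0.780% of market value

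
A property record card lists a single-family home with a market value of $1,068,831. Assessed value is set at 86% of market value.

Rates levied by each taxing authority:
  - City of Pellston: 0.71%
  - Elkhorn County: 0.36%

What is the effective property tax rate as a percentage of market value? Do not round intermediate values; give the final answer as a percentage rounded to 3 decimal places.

Assessed value = $1,068,831 × 0.86 = $919,194.66
City of Pellston: $919,194.66 × 0.0071 = $6,526.282086
Elkhorn County: $919,194.66 × 0.0036 = $3,309.100776
Total tax = $9,835.382862
Effective rate = $9,835.382862 ÷ $1,068,831 = 0.920% of market value

0.920%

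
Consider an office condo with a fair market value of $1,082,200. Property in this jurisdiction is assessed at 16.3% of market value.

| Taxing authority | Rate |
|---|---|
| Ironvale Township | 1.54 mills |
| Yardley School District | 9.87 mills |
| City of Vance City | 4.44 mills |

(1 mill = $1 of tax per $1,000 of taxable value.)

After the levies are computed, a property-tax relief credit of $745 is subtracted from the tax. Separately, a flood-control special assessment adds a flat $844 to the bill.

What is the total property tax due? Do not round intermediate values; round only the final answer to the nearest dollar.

$2,895

Assessed value = $1,082,200 × 0.163 = $176,398.6
Ironvale Township: $176,398.6 × 0.00154 = $271.653844
Yardley School District: $176,398.6 × 0.00987 = $1,741.054182
City of Vance City: $176,398.6 × 0.00444 = $783.209784
Levies subtotal = $2,795.91781
After credit = $2,795.91781 − $745 = $2,050.91781
Total = $2,050.91781 + $844 = $2,894.91781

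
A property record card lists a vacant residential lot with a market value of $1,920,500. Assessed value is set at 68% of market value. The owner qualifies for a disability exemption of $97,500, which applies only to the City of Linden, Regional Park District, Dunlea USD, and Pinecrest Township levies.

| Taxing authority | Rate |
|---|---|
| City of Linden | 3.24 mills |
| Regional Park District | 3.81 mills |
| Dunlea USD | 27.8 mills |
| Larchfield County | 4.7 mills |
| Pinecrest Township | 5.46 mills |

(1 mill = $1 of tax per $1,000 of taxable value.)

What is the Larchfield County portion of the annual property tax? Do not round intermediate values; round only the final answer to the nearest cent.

$6,137.92

Assessed value = $1,920,500 × 0.68 = $1,305,940
Larchfield County taxable value = $1,305,940 (exemption does not apply)
Larchfield County levy = $1,305,940 × 0.0047 = $6,137.918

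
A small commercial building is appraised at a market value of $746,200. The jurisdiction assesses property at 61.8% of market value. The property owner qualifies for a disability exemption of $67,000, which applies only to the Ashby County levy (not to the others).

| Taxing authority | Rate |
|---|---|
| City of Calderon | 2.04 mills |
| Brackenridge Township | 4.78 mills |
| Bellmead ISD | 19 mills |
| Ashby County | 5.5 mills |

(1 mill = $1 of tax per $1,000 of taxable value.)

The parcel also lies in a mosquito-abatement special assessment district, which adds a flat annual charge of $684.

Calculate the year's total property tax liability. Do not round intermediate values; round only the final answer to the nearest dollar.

Assessed value = $746,200 × 0.618 = $461,151.6
City of Calderon: $461,151.6 × 0.00204 = $940.749264
Brackenridge Township: $461,151.6 × 0.00478 = $2,204.304648
Bellmead ISD: $461,151.6 × 0.019 = $8,761.8804
Ashby County: ($461,151.6 − $67,000) × 0.0055 = $394,151.6 × 0.0055 = $2,167.8338
Levies subtotal = $14,074.768112
Total = $14,074.768112 + $684 = $14,758.768112

$14,759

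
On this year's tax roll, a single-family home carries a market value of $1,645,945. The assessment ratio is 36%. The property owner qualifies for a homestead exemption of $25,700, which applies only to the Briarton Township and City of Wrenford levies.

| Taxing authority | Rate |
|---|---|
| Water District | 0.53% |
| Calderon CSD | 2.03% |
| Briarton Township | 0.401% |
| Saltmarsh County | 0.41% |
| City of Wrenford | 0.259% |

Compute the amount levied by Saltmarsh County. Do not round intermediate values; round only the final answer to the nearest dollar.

Assessed value = $1,645,945 × 0.36 = $592,540.2
Saltmarsh County taxable value = $592,540.2 (exemption does not apply)
Saltmarsh County levy = $592,540.2 × 0.0041 = $2,429.41482

$2,429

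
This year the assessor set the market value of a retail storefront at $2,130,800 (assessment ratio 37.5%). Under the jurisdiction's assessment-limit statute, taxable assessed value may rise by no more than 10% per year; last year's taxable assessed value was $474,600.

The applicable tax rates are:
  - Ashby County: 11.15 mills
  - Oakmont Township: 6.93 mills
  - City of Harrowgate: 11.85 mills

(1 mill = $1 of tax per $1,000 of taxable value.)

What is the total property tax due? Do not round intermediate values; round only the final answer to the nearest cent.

$15,625.26

Uncapped assessed value = $2,130,800 × 0.375 = $799,050
Cap limit = $474,600 × 1.1 = $522,060
Taxable assessed value = min($799,050, $522,060) = $522,060 (cap binds)
Ashby County: $522,060 × 0.01115 = $5,820.969
Oakmont Township: $522,060 × 0.00693 = $3,617.8758
City of Harrowgate: $522,060 × 0.01185 = $6,186.411
Total = $15,625.2558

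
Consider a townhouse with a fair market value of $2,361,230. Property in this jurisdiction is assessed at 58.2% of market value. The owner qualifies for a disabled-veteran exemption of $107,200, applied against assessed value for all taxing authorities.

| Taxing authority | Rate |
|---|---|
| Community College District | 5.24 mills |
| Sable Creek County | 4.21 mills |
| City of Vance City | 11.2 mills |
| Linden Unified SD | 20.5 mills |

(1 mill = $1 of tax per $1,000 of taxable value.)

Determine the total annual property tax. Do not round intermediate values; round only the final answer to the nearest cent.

Assessed value = $2,361,230 × 0.582 = $1,374,235.86
Taxable value = $1,374,235.86 − $107,200 = $1,267,035.86
Community College District: $1,267,035.86 × 0.00524 = $6,639.2679064
Sable Creek County: $1,267,035.86 × 0.00421 = $5,334.2209706
City of Vance City: $1,267,035.86 × 0.0112 = $14,190.801632
Linden Unified SD: $1,267,035.86 × 0.0205 = $25,974.23513
Total = $6,639.2679064 + $5,334.2209706 + $14,190.801632 + $25,974.23513 = $52,138.525639

$52,138.53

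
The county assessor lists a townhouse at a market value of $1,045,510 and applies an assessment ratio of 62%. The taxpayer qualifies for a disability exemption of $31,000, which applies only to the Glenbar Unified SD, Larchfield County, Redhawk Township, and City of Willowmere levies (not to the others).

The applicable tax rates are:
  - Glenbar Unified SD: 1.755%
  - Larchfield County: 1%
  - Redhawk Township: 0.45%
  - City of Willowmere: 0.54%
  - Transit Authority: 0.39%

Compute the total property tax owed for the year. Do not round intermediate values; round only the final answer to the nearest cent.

$25,642.79

Assessed value = $1,045,510 × 0.62 = $648,216.2
Glenbar Unified SD: ($648,216.2 − $31,000) × 0.01755 = $617,216.2 × 0.01755 = $10,832.14431
Larchfield County: ($648,216.2 − $31,000) × 0.01 = $617,216.2 × 0.01 = $6,172.162
Redhawk Township: ($648,216.2 − $31,000) × 0.0045 = $617,216.2 × 0.0045 = $2,777.4729
City of Willowmere: ($648,216.2 − $31,000) × 0.0054 = $617,216.2 × 0.0054 = $3,332.96748
Transit Authority: $648,216.2 × 0.0039 = $2,528.04318
Total = $25,642.78987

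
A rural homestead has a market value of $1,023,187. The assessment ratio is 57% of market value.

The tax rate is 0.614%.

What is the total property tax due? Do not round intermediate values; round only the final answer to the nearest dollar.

Assessed value = $1,023,187 × 0.57 = $583,216.59
Tax = $583,216.59 × 0.00614 = $3,580.9498626

$3,581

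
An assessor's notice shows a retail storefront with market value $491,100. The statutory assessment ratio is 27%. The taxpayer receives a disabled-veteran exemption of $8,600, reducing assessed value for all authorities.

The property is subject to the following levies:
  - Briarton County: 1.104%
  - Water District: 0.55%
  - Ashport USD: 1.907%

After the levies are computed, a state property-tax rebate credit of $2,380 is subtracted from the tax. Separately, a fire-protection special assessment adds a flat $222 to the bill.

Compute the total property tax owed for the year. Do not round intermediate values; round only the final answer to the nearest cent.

Assessed value = $491,100 × 0.27 = $132,597
Taxable value = $132,597 − $8,600 = $123,997
Briarton County: $123,997 × 0.01104 = $1,368.92688
Water District: $123,997 × 0.0055 = $681.9835
Ashport USD: $123,997 × 0.01907 = $2,364.62279
Levies subtotal = $4,415.53317
After credit = $4,415.53317 − $2,380 = $2,035.53317
Total = $2,035.53317 + $222 = $2,257.53317

$2,257.53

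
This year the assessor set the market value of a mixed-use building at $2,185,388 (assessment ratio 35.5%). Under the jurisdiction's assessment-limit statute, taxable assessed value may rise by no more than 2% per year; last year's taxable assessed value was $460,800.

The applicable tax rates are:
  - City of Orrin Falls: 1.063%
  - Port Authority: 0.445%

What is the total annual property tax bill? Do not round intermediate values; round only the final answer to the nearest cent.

Uncapped assessed value = $2,185,388 × 0.355 = $775,812.74
Cap limit = $460,800 × 1.02 = $470,016
Taxable assessed value = min($775,812.74, $470,016) = $470,016 (cap binds)
City of Orrin Falls: $470,016 × 0.01063 = $4,996.27008
Port Authority: $470,016 × 0.00445 = $2,091.5712
Total = $7,087.84128

$7,087.84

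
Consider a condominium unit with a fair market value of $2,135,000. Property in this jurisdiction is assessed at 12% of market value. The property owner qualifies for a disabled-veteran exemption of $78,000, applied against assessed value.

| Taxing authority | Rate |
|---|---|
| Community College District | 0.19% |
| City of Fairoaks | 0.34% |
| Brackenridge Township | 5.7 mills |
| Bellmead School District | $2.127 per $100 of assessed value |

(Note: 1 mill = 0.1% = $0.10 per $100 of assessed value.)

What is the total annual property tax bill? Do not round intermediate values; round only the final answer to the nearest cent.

Assessed value = $2,135,000 × 0.12 = $256,200
Taxable value = $256,200 − $78,000 = $178,200
Community College District: $178,200 × 0.0019 = $338.58
City of Fairoaks: $178,200 × 0.0034 = $605.88
Brackenridge Township: $178,200 × 0.0057 = $1,015.74
Bellmead School District: $178,200 × 0.02127 = $3,790.314
Total = $5,750.514

$5,750.51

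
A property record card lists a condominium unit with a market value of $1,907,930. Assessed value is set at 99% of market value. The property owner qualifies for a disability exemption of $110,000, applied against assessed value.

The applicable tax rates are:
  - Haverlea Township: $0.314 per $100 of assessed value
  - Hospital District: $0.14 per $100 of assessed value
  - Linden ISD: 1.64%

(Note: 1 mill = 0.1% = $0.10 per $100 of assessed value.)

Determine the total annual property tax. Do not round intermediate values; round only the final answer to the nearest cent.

$37,249.13

Assessed value = $1,907,930 × 0.99 = $1,888,850.7
Taxable value = $1,888,850.7 − $110,000 = $1,778,850.7
Haverlea Township: $1,778,850.7 × 0.00314 = $5,585.591198
Hospital District: $1,778,850.7 × 0.0014 = $2,490.39098
Linden ISD: $1,778,850.7 × 0.0164 = $29,173.15148
Total = $37,249.133658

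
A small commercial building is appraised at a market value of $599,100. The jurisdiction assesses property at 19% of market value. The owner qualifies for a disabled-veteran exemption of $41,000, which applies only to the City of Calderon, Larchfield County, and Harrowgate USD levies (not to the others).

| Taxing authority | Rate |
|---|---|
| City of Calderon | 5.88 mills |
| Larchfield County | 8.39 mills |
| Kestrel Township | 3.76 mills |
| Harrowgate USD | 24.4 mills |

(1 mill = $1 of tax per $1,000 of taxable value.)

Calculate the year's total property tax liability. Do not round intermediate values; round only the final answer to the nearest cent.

$3,244.29

Assessed value = $599,100 × 0.19 = $113,829
City of Calderon: ($113,829 − $41,000) × 0.00588 = $72,829 × 0.00588 = $428.23452
Larchfield County: ($113,829 − $41,000) × 0.00839 = $72,829 × 0.00839 = $611.03531
Kestrel Township: $113,829 × 0.00376 = $427.99704
Harrowgate USD: ($113,829 − $41,000) × 0.0244 = $72,829 × 0.0244 = $1,777.0276
Total = $3,244.29447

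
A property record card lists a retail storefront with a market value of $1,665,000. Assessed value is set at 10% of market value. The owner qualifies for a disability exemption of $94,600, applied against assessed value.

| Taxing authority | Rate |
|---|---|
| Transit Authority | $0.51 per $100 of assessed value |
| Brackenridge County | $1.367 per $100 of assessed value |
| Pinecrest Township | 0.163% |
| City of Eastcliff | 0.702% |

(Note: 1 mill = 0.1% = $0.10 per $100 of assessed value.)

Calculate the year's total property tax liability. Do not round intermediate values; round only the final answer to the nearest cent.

$1,971.50

Assessed value = $1,665,000 × 0.1 = $166,500
Taxable value = $166,500 − $94,600 = $71,900
Transit Authority: $71,900 × 0.0051 = $366.69
Brackenridge County: $71,900 × 0.01367 = $982.873
Pinecrest Township: $71,900 × 0.00163 = $117.197
City of Eastcliff: $71,900 × 0.00702 = $504.738
Total = $1,971.498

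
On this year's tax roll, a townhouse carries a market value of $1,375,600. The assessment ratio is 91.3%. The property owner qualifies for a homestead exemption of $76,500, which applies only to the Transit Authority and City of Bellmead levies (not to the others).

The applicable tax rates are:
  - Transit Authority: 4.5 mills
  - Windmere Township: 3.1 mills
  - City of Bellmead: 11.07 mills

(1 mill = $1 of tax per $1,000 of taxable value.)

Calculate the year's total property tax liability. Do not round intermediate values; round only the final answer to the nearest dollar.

$22,257

Assessed value = $1,375,600 × 0.913 = $1,255,922.8
Transit Authority: ($1,255,922.8 − $76,500) × 0.0045 = $1,179,422.8 × 0.0045 = $5,307.4026
Windmere Township: $1,255,922.8 × 0.0031 = $3,893.36068
City of Bellmead: ($1,255,922.8 − $76,500) × 0.01107 = $1,179,422.8 × 0.01107 = $13,056.210396
Total = $22,256.973676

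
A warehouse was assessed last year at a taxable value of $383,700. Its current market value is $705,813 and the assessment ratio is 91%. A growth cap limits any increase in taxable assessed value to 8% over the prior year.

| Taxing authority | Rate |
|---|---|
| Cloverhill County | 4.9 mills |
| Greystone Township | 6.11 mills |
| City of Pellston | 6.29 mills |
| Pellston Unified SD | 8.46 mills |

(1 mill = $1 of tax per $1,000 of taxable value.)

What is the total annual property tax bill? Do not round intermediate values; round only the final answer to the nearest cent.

Uncapped assessed value = $705,813 × 0.91 = $642,289.83
Cap limit = $383,700 × 1.08 = $414,396
Taxable assessed value = min($642,289.83, $414,396) = $414,396 (cap binds)
Cloverhill County: $414,396 × 0.0049 = $2,030.5404
Greystone Township: $414,396 × 0.00611 = $2,531.95956
City of Pellston: $414,396 × 0.00629 = $2,606.55084
Pellston Unified SD: $414,396 × 0.00846 = $3,505.79016
Total = $10,674.84096

$10,674.84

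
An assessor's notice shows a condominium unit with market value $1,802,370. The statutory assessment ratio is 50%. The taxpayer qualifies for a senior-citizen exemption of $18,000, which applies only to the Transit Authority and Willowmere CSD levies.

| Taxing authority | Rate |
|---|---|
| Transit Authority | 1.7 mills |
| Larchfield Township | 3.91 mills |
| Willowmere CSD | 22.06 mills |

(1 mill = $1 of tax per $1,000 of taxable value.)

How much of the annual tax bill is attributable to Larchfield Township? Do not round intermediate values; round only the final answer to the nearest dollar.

$3,524

Assessed value = $1,802,370 × 0.5 = $901,185
Larchfield Township taxable value = $901,185 (exemption does not apply)
Larchfield Township levy = $901,185 × 0.00391 = $3,523.63335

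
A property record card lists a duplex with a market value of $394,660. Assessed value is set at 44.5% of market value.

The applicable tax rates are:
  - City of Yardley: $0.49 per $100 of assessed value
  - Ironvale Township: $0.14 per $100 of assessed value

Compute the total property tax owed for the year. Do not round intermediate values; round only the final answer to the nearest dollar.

Assessed value = $394,660 × 0.445 = $175,623.7
City of Yardley: $175,623.7 × 0.0049 = $860.55613
Ironvale Township: $175,623.7 × 0.0014 = $245.87318
Total = $860.55613 + $245.87318 = $1,106.42931

$1,106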